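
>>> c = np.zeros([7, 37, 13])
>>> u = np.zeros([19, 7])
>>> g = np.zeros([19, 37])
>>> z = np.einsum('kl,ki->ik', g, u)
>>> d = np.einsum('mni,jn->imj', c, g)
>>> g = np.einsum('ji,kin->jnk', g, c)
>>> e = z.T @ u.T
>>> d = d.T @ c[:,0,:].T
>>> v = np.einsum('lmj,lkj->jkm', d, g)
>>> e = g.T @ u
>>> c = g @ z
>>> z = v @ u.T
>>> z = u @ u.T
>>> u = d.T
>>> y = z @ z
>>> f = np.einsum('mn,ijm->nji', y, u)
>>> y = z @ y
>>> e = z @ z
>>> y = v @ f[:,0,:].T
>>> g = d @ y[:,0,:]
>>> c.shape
(19, 13, 19)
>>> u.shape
(7, 7, 19)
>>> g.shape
(19, 7, 19)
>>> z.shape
(19, 19)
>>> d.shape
(19, 7, 7)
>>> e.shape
(19, 19)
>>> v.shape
(7, 13, 7)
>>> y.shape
(7, 13, 19)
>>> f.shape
(19, 7, 7)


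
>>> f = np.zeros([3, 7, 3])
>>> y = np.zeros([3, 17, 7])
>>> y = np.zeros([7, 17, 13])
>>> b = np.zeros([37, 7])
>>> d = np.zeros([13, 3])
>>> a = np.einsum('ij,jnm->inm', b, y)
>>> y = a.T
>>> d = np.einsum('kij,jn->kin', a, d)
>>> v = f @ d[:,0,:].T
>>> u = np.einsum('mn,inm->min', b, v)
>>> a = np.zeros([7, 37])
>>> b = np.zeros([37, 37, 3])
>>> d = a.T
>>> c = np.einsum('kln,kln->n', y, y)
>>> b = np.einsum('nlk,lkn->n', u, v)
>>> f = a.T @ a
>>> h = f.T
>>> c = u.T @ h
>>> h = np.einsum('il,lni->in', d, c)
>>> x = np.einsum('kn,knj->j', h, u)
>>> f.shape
(37, 37)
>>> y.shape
(13, 17, 37)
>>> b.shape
(37,)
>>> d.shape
(37, 7)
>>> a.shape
(7, 37)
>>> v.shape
(3, 7, 37)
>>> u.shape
(37, 3, 7)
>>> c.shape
(7, 3, 37)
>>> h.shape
(37, 3)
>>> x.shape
(7,)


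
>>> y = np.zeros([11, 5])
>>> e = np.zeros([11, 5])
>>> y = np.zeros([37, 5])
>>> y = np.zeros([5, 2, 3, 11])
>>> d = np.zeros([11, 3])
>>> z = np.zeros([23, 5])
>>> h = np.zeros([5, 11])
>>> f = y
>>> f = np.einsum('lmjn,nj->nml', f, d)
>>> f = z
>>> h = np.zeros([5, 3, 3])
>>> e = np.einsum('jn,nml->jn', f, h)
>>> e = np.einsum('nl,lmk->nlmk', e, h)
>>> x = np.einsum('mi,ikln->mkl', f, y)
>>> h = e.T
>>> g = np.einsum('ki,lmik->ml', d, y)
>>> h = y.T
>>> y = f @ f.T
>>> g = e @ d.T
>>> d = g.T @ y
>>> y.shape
(23, 23)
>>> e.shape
(23, 5, 3, 3)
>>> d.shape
(11, 3, 5, 23)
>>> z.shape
(23, 5)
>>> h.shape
(11, 3, 2, 5)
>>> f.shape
(23, 5)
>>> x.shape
(23, 2, 3)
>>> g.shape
(23, 5, 3, 11)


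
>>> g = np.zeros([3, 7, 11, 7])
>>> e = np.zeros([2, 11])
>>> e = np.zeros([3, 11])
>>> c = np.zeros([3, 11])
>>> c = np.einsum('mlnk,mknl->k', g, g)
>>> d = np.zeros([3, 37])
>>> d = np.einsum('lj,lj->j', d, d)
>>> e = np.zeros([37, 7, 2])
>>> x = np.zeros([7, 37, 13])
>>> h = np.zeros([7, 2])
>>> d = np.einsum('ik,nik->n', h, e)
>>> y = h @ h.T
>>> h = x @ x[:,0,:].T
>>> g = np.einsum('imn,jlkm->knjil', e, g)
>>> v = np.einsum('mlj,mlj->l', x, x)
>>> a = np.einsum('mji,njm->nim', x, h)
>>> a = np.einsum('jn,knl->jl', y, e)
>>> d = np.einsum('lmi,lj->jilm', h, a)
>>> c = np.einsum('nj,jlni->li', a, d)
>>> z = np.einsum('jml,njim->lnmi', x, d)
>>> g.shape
(11, 2, 3, 37, 7)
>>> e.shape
(37, 7, 2)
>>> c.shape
(7, 37)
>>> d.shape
(2, 7, 7, 37)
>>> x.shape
(7, 37, 13)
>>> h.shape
(7, 37, 7)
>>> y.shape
(7, 7)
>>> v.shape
(37,)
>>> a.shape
(7, 2)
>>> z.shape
(13, 2, 37, 7)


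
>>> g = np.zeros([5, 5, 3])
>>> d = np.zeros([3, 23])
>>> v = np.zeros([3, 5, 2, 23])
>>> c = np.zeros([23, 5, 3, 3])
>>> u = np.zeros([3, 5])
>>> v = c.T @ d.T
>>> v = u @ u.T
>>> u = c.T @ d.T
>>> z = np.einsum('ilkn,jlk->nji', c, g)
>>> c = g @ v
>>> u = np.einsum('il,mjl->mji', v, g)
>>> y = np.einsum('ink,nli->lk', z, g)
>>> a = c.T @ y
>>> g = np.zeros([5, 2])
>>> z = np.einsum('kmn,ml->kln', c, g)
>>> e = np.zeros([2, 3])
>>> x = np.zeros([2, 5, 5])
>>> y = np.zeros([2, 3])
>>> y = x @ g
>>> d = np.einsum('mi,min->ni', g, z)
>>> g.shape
(5, 2)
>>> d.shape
(3, 2)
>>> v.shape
(3, 3)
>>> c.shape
(5, 5, 3)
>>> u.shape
(5, 5, 3)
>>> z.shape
(5, 2, 3)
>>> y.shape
(2, 5, 2)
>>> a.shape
(3, 5, 23)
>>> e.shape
(2, 3)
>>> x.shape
(2, 5, 5)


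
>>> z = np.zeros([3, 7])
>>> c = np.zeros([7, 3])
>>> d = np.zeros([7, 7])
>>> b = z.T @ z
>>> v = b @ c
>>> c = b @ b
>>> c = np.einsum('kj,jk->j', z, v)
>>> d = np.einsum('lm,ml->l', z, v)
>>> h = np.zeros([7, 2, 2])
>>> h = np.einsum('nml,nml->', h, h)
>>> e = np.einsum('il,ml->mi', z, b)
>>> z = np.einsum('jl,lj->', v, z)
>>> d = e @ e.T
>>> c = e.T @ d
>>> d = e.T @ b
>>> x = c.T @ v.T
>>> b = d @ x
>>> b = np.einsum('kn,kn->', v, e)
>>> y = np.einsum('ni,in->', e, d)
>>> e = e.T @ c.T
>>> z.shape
()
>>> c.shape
(3, 7)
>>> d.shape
(3, 7)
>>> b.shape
()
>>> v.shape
(7, 3)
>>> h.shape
()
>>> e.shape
(3, 3)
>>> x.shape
(7, 7)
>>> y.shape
()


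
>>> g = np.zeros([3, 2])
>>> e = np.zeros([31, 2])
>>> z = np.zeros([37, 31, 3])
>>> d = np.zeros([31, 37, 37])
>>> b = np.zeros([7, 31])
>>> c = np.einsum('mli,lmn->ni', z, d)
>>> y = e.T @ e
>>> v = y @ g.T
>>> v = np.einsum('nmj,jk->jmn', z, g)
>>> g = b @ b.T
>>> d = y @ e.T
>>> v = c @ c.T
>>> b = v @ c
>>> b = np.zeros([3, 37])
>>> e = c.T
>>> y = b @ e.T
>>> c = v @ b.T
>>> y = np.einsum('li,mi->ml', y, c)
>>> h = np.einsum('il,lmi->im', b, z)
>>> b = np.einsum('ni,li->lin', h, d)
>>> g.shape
(7, 7)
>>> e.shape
(3, 37)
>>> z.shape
(37, 31, 3)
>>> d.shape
(2, 31)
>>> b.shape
(2, 31, 3)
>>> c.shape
(37, 3)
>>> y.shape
(37, 3)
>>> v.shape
(37, 37)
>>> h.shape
(3, 31)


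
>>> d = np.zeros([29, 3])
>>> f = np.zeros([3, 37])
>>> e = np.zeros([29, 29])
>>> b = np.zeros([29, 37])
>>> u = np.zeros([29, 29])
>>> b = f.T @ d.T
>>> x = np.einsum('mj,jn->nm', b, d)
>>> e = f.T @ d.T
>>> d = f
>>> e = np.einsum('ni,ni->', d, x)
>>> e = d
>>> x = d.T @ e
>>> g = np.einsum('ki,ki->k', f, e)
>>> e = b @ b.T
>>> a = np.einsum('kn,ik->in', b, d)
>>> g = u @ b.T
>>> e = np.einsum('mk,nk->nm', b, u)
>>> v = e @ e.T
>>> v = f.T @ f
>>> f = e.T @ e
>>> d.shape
(3, 37)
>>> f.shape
(37, 37)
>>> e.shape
(29, 37)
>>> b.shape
(37, 29)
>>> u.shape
(29, 29)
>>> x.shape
(37, 37)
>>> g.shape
(29, 37)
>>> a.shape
(3, 29)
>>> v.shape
(37, 37)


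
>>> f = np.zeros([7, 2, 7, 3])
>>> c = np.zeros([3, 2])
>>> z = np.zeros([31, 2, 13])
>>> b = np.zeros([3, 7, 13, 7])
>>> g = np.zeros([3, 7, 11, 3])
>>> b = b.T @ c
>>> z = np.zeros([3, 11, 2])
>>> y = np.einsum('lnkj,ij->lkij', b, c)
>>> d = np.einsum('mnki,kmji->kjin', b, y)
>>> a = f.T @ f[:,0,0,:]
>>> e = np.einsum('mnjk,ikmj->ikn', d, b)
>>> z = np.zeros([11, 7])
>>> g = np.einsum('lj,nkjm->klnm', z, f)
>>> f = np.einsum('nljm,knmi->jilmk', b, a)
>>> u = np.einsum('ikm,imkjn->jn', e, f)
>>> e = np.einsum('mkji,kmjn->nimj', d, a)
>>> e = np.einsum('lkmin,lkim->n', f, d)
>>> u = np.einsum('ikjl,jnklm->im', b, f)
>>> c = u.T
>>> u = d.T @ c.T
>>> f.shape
(7, 3, 13, 2, 3)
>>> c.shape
(3, 7)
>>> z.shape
(11, 7)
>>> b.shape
(7, 13, 7, 2)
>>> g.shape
(2, 11, 7, 3)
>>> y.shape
(7, 7, 3, 2)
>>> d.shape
(7, 3, 2, 13)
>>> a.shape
(3, 7, 2, 3)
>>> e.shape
(3,)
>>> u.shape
(13, 2, 3, 3)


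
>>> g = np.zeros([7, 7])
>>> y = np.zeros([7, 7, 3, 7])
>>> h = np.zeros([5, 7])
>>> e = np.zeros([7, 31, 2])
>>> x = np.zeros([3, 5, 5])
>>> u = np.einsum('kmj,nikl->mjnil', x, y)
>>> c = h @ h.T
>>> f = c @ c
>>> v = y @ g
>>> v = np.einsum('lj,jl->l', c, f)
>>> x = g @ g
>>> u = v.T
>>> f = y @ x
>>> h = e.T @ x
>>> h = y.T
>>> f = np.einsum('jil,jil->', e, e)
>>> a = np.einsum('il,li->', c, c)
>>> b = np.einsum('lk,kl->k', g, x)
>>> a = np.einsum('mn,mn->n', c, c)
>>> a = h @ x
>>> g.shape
(7, 7)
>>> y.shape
(7, 7, 3, 7)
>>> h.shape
(7, 3, 7, 7)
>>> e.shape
(7, 31, 2)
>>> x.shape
(7, 7)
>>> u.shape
(5,)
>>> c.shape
(5, 5)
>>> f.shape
()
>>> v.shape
(5,)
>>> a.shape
(7, 3, 7, 7)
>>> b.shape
(7,)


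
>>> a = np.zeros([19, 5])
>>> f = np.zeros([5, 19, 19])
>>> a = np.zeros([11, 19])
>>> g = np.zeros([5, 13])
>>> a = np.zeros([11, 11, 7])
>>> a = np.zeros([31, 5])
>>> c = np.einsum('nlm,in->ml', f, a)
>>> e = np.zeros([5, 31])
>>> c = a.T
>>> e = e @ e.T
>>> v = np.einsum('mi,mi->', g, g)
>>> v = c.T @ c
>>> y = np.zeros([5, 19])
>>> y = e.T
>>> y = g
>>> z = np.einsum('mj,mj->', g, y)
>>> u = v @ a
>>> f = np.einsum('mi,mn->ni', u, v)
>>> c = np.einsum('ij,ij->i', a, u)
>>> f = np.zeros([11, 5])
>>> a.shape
(31, 5)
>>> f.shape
(11, 5)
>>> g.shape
(5, 13)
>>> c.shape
(31,)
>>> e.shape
(5, 5)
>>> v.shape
(31, 31)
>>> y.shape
(5, 13)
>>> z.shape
()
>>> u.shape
(31, 5)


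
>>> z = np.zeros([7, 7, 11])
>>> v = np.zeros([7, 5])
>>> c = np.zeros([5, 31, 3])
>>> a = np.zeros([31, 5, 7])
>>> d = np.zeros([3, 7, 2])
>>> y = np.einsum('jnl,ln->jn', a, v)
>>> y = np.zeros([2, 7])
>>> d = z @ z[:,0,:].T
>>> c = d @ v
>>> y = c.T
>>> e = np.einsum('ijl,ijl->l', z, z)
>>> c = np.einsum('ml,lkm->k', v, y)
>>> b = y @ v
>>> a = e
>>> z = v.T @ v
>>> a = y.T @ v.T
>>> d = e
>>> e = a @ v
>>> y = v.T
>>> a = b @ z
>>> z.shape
(5, 5)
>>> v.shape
(7, 5)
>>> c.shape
(7,)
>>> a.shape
(5, 7, 5)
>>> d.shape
(11,)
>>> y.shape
(5, 7)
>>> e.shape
(7, 7, 5)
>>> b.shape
(5, 7, 5)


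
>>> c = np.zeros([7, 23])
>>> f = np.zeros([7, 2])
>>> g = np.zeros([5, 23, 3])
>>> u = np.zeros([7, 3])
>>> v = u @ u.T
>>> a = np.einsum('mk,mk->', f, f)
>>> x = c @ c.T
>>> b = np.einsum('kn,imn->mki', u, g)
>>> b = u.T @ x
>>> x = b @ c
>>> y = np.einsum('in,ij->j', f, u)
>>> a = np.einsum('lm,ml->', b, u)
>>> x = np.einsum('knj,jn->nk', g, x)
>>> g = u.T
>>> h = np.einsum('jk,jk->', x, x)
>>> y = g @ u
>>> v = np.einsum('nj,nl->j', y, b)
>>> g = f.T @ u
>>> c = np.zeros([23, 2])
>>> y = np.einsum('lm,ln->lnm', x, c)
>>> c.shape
(23, 2)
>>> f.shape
(7, 2)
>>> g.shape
(2, 3)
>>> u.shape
(7, 3)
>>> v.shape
(3,)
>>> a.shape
()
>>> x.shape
(23, 5)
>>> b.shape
(3, 7)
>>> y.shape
(23, 2, 5)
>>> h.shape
()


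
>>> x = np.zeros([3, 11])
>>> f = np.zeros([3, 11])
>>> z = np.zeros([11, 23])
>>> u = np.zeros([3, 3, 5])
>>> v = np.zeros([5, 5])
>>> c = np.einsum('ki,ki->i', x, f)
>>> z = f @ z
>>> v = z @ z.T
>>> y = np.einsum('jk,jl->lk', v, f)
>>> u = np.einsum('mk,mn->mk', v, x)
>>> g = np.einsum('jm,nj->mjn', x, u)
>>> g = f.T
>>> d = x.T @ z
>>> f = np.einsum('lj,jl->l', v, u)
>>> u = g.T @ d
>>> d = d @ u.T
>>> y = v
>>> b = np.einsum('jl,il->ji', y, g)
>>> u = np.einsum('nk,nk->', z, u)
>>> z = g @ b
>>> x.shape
(3, 11)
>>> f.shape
(3,)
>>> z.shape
(11, 11)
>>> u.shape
()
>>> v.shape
(3, 3)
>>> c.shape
(11,)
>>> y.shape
(3, 3)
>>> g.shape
(11, 3)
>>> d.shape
(11, 3)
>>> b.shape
(3, 11)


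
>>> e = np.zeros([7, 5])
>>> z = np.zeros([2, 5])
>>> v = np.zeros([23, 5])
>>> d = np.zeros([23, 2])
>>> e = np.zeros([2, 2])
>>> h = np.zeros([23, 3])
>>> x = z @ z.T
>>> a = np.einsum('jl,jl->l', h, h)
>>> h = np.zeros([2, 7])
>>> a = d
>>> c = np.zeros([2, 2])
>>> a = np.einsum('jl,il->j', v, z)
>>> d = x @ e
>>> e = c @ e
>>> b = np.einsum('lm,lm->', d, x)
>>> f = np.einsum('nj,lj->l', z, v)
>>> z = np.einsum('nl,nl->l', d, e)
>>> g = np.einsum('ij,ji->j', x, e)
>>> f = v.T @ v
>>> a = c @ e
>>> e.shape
(2, 2)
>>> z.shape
(2,)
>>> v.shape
(23, 5)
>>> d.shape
(2, 2)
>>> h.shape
(2, 7)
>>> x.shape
(2, 2)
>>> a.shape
(2, 2)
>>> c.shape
(2, 2)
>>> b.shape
()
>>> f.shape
(5, 5)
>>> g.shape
(2,)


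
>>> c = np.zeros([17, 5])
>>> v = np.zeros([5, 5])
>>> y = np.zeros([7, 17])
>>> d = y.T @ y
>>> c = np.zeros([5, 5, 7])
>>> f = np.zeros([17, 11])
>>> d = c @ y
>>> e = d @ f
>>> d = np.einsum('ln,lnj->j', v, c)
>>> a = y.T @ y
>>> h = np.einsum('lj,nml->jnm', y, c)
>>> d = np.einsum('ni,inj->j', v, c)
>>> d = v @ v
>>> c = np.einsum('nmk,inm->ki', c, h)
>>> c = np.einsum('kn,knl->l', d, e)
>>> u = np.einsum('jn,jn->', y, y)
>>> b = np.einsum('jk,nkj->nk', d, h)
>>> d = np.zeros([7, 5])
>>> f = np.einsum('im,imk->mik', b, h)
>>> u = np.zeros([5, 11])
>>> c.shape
(11,)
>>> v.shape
(5, 5)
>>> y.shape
(7, 17)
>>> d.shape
(7, 5)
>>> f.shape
(5, 17, 5)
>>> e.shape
(5, 5, 11)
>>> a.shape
(17, 17)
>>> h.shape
(17, 5, 5)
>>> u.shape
(5, 11)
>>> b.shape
(17, 5)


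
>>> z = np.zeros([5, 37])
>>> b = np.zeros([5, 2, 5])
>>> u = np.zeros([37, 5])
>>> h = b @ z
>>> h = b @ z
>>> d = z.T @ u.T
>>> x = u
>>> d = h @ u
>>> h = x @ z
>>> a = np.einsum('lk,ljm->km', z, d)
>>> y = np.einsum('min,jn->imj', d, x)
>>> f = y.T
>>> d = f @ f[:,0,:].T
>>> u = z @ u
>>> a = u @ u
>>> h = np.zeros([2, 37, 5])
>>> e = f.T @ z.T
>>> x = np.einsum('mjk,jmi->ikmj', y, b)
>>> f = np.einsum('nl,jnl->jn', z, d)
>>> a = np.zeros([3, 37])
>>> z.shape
(5, 37)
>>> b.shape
(5, 2, 5)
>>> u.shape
(5, 5)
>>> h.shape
(2, 37, 5)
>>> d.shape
(37, 5, 37)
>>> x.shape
(5, 37, 2, 5)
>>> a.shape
(3, 37)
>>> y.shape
(2, 5, 37)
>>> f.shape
(37, 5)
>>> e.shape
(2, 5, 5)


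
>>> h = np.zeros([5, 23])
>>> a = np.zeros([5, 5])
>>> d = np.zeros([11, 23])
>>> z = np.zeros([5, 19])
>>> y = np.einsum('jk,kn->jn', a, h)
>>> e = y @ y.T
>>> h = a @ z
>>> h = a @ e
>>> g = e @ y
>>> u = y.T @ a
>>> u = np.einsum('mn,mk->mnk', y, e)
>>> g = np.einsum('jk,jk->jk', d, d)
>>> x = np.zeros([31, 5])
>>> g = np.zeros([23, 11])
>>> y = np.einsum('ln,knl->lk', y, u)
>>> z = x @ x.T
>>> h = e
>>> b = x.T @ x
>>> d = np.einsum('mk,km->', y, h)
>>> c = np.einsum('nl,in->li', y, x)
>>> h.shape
(5, 5)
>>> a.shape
(5, 5)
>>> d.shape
()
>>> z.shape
(31, 31)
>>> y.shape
(5, 5)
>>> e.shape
(5, 5)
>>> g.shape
(23, 11)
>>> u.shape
(5, 23, 5)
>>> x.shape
(31, 5)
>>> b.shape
(5, 5)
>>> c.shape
(5, 31)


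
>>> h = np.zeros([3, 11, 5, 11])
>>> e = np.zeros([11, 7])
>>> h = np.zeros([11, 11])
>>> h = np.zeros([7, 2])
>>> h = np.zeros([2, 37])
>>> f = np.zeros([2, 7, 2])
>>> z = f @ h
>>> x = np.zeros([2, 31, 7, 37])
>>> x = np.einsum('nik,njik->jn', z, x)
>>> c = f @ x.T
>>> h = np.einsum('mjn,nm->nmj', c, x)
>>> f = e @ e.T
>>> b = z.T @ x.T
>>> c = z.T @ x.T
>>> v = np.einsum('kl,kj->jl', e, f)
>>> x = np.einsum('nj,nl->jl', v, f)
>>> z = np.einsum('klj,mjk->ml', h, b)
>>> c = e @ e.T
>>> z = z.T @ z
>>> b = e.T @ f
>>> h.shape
(31, 2, 7)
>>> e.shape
(11, 7)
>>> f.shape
(11, 11)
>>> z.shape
(2, 2)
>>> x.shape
(7, 11)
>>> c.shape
(11, 11)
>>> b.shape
(7, 11)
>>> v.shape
(11, 7)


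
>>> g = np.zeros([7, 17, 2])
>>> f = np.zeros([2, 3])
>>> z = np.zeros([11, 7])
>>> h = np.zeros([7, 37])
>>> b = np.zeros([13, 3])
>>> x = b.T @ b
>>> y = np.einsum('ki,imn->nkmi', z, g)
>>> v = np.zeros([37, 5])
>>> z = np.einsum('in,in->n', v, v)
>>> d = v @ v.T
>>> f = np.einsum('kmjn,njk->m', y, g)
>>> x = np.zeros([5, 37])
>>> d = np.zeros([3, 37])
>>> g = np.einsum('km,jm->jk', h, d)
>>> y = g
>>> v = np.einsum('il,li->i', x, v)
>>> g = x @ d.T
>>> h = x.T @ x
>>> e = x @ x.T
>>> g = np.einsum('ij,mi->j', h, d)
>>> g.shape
(37,)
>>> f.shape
(11,)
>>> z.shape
(5,)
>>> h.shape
(37, 37)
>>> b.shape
(13, 3)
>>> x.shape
(5, 37)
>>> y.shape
(3, 7)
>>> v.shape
(5,)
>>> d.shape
(3, 37)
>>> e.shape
(5, 5)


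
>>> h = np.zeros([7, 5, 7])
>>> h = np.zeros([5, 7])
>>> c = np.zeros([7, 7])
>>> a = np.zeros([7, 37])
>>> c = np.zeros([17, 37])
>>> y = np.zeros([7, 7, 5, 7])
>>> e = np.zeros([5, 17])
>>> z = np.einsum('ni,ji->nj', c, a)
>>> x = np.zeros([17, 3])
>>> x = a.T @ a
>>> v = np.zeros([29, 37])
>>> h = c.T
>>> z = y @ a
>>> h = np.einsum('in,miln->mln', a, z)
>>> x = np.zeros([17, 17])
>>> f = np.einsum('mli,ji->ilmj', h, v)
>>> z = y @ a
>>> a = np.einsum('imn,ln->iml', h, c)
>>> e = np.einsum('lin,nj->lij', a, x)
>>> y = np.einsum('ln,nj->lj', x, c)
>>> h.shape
(7, 5, 37)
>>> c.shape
(17, 37)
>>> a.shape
(7, 5, 17)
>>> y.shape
(17, 37)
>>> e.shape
(7, 5, 17)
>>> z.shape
(7, 7, 5, 37)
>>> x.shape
(17, 17)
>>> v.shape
(29, 37)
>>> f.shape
(37, 5, 7, 29)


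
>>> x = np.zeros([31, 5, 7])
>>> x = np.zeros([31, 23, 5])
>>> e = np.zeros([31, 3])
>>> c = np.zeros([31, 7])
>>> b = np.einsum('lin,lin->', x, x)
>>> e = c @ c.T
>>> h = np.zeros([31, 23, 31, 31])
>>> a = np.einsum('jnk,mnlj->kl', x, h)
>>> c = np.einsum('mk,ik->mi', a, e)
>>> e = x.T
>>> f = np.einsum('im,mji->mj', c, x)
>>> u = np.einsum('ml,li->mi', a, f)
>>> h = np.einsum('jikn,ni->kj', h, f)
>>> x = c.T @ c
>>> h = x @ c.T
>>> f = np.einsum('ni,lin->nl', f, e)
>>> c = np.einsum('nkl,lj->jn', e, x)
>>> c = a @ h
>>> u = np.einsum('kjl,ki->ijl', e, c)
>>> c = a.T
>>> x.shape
(31, 31)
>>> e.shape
(5, 23, 31)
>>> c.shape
(31, 5)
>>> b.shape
()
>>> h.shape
(31, 5)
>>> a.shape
(5, 31)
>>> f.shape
(31, 5)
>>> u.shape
(5, 23, 31)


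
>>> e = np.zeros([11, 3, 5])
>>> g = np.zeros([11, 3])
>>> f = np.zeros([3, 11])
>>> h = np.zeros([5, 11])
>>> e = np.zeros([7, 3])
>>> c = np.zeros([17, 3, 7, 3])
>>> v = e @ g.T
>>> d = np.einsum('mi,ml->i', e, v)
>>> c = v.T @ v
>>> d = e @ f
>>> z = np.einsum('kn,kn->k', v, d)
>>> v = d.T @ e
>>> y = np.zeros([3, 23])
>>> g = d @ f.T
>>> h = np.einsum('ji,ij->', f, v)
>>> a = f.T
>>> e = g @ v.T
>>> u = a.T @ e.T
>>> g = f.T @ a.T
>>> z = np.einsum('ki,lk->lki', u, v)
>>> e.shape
(7, 11)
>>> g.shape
(11, 11)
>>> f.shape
(3, 11)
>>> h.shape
()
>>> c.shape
(11, 11)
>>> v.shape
(11, 3)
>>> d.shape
(7, 11)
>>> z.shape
(11, 3, 7)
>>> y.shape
(3, 23)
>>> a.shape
(11, 3)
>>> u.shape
(3, 7)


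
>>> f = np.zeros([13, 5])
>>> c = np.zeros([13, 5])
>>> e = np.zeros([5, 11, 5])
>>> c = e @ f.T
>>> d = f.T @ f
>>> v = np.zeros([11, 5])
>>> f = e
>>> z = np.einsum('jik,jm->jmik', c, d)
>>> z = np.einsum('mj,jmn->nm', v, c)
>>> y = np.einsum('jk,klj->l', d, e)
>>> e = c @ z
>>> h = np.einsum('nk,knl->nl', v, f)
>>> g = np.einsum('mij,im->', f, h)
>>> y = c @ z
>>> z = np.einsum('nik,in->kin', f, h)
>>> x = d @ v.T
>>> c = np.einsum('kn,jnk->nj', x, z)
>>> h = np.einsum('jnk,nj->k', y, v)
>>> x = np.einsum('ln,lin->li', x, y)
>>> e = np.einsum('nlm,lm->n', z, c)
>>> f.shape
(5, 11, 5)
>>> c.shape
(11, 5)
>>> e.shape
(5,)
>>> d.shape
(5, 5)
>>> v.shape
(11, 5)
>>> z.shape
(5, 11, 5)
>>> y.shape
(5, 11, 11)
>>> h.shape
(11,)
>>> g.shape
()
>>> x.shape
(5, 11)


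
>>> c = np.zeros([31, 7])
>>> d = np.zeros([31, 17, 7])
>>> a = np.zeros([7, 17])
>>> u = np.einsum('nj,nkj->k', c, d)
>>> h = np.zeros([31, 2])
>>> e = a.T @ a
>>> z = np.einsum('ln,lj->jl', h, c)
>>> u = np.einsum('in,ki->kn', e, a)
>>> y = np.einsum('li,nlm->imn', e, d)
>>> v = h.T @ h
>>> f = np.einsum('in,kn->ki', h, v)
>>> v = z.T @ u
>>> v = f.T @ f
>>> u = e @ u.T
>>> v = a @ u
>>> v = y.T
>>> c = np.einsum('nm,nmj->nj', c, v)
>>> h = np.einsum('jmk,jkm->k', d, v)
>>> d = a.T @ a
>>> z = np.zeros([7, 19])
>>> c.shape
(31, 17)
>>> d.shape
(17, 17)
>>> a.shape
(7, 17)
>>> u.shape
(17, 7)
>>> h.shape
(7,)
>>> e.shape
(17, 17)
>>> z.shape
(7, 19)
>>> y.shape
(17, 7, 31)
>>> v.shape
(31, 7, 17)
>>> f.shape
(2, 31)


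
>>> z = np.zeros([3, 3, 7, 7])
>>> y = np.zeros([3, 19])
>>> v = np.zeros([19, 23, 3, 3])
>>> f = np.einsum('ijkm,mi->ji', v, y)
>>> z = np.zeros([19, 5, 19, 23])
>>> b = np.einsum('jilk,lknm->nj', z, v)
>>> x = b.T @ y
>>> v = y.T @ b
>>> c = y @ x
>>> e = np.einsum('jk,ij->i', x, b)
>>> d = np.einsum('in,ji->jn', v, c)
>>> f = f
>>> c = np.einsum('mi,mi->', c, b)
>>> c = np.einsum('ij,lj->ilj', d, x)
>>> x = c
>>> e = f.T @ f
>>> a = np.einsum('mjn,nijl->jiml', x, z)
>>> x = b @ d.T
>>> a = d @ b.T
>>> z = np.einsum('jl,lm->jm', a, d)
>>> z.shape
(3, 19)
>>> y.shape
(3, 19)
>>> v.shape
(19, 19)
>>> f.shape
(23, 19)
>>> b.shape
(3, 19)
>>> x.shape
(3, 3)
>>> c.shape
(3, 19, 19)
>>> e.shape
(19, 19)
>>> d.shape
(3, 19)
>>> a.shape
(3, 3)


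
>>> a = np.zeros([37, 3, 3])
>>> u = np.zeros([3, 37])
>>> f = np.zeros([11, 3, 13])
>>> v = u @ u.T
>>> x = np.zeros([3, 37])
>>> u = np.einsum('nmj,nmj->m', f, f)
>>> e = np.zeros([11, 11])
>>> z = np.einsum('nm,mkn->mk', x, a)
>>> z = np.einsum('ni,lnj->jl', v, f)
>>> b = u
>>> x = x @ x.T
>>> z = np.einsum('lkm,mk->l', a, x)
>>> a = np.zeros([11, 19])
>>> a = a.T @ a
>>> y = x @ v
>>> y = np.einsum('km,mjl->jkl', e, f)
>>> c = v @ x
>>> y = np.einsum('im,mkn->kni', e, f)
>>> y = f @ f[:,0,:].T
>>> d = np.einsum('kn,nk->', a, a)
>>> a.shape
(19, 19)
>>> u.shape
(3,)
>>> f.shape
(11, 3, 13)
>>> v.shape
(3, 3)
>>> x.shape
(3, 3)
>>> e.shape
(11, 11)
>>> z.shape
(37,)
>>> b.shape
(3,)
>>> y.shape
(11, 3, 11)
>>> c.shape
(3, 3)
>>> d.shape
()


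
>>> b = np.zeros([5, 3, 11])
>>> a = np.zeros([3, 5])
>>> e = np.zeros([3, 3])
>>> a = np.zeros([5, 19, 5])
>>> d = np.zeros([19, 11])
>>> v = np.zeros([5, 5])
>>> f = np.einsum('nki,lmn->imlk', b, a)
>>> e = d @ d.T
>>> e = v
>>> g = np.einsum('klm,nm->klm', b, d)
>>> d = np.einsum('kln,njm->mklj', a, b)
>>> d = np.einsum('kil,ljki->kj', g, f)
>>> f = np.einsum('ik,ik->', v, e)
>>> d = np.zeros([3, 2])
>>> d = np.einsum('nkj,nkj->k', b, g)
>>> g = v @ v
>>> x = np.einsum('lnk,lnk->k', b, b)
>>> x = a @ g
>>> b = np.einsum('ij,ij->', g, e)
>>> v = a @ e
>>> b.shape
()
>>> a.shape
(5, 19, 5)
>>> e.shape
(5, 5)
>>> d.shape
(3,)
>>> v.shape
(5, 19, 5)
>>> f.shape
()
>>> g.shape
(5, 5)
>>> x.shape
(5, 19, 5)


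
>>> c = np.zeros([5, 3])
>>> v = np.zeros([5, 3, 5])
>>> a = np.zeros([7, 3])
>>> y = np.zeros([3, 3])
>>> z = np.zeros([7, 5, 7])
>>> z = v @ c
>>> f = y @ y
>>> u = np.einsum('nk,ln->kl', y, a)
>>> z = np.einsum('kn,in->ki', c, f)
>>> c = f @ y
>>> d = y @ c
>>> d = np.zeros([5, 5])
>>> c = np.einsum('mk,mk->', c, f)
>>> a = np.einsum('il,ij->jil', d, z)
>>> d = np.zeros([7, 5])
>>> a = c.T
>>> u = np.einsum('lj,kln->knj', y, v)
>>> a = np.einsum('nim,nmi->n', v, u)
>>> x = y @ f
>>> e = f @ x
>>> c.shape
()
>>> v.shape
(5, 3, 5)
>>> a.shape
(5,)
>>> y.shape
(3, 3)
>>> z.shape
(5, 3)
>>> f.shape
(3, 3)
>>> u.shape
(5, 5, 3)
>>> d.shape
(7, 5)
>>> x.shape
(3, 3)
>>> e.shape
(3, 3)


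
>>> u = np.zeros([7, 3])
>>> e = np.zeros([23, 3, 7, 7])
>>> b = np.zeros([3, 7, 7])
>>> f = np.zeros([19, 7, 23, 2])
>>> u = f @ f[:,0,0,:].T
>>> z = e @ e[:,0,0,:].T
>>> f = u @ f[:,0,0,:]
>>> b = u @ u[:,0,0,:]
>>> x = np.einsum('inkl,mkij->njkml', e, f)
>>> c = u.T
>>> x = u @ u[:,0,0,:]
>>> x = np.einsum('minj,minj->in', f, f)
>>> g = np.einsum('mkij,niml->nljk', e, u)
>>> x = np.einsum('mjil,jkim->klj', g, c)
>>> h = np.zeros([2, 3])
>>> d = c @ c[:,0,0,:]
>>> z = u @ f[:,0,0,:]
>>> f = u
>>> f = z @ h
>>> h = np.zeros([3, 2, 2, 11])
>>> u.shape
(19, 7, 23, 19)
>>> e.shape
(23, 3, 7, 7)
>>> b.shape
(19, 7, 23, 19)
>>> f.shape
(19, 7, 23, 3)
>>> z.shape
(19, 7, 23, 2)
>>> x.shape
(23, 3, 19)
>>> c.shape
(19, 23, 7, 19)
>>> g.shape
(19, 19, 7, 3)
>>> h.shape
(3, 2, 2, 11)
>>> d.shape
(19, 23, 7, 19)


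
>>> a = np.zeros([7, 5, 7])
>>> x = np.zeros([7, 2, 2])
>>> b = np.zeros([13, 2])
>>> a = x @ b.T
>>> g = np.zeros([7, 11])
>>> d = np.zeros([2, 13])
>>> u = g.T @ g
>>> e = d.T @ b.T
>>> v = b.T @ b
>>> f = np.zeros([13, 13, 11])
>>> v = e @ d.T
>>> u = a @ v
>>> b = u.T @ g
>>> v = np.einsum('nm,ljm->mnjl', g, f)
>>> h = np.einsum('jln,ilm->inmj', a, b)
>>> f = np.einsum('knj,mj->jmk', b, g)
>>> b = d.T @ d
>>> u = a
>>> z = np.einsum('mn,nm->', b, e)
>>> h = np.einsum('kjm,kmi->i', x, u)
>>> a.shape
(7, 2, 13)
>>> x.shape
(7, 2, 2)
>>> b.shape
(13, 13)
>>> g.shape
(7, 11)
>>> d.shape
(2, 13)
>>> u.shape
(7, 2, 13)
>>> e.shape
(13, 13)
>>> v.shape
(11, 7, 13, 13)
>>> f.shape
(11, 7, 2)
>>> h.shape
(13,)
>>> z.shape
()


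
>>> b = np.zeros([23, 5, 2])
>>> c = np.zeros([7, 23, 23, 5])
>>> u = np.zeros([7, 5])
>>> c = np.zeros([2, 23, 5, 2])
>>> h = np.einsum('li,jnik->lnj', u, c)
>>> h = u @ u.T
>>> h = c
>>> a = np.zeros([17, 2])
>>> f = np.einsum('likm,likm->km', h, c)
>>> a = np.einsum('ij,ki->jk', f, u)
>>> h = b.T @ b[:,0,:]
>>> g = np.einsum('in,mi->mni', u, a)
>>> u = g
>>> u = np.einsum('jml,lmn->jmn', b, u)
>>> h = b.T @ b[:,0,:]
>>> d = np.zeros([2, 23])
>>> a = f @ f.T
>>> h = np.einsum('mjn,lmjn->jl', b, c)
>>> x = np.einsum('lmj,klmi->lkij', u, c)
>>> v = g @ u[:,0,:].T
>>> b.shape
(23, 5, 2)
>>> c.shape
(2, 23, 5, 2)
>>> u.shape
(23, 5, 7)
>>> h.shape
(5, 2)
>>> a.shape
(5, 5)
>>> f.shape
(5, 2)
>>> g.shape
(2, 5, 7)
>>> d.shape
(2, 23)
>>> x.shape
(23, 2, 2, 7)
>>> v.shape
(2, 5, 23)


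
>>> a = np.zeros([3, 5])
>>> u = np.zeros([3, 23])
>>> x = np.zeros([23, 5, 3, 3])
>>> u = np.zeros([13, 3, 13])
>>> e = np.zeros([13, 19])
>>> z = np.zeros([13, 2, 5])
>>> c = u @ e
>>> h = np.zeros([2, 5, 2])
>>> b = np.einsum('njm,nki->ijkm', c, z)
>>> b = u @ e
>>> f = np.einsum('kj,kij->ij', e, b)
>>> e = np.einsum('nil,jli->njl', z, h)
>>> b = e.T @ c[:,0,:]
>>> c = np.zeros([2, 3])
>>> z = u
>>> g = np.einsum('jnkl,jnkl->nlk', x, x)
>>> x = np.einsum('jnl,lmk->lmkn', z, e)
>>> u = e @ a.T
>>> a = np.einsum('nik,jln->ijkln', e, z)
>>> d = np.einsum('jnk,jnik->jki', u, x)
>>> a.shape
(2, 13, 5, 3, 13)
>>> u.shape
(13, 2, 3)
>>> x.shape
(13, 2, 5, 3)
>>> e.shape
(13, 2, 5)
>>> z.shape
(13, 3, 13)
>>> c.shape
(2, 3)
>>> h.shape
(2, 5, 2)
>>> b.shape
(5, 2, 19)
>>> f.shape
(3, 19)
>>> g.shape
(5, 3, 3)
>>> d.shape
(13, 3, 5)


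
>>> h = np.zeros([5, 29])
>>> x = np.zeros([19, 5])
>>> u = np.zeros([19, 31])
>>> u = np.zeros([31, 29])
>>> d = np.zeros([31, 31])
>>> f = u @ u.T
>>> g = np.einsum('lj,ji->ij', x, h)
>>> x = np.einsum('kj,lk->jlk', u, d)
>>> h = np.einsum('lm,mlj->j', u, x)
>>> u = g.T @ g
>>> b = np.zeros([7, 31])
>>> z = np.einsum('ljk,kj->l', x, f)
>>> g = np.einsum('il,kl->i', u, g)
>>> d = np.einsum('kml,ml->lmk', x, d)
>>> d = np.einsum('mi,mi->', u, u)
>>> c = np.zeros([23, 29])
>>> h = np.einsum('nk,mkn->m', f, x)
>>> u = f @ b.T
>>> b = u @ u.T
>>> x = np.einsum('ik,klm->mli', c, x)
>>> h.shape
(29,)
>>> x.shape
(31, 31, 23)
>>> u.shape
(31, 7)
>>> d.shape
()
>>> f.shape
(31, 31)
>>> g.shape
(5,)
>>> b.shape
(31, 31)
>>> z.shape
(29,)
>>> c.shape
(23, 29)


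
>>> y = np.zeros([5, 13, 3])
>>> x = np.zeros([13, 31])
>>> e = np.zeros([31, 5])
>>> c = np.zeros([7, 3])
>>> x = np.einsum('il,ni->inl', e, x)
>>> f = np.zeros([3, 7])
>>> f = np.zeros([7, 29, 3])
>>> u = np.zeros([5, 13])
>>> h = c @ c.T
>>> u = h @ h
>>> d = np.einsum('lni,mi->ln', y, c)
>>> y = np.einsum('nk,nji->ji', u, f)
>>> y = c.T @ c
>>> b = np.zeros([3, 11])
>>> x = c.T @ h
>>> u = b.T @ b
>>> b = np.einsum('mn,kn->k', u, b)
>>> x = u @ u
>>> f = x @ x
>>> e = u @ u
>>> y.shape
(3, 3)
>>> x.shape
(11, 11)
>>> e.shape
(11, 11)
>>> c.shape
(7, 3)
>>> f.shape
(11, 11)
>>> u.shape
(11, 11)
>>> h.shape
(7, 7)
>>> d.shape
(5, 13)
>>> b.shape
(3,)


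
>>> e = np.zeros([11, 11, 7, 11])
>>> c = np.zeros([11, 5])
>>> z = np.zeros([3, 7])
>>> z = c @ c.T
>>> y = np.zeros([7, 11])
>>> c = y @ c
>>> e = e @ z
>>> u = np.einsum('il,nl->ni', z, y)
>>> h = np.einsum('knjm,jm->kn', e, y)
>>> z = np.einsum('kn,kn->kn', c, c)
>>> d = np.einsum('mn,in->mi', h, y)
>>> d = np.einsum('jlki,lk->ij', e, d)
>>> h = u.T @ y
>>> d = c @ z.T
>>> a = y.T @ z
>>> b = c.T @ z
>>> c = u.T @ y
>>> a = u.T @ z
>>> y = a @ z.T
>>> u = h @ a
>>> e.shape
(11, 11, 7, 11)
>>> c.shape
(11, 11)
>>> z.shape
(7, 5)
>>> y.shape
(11, 7)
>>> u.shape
(11, 5)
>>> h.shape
(11, 11)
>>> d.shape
(7, 7)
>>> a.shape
(11, 5)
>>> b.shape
(5, 5)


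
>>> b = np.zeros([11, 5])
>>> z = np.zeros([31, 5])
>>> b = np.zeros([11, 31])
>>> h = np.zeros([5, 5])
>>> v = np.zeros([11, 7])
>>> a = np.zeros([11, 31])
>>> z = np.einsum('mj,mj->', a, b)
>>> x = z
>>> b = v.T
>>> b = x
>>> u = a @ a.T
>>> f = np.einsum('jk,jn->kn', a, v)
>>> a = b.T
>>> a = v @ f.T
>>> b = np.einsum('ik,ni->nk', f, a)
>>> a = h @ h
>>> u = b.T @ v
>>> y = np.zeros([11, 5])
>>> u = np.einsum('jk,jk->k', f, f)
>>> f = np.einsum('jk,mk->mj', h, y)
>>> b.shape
(11, 7)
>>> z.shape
()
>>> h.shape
(5, 5)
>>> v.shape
(11, 7)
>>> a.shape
(5, 5)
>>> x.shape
()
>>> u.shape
(7,)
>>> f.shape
(11, 5)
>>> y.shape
(11, 5)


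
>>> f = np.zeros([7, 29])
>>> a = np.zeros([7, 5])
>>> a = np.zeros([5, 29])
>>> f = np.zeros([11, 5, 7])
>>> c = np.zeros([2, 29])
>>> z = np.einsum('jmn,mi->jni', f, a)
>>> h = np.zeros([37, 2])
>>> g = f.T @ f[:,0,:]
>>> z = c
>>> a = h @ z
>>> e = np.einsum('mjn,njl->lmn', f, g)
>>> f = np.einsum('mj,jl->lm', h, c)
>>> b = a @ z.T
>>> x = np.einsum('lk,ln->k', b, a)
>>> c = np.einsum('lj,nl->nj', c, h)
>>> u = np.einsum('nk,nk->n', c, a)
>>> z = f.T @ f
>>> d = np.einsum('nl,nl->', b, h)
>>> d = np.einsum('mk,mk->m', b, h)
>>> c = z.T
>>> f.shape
(29, 37)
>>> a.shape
(37, 29)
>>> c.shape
(37, 37)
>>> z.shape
(37, 37)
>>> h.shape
(37, 2)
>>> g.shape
(7, 5, 7)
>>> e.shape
(7, 11, 7)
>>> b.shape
(37, 2)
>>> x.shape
(2,)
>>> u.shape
(37,)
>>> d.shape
(37,)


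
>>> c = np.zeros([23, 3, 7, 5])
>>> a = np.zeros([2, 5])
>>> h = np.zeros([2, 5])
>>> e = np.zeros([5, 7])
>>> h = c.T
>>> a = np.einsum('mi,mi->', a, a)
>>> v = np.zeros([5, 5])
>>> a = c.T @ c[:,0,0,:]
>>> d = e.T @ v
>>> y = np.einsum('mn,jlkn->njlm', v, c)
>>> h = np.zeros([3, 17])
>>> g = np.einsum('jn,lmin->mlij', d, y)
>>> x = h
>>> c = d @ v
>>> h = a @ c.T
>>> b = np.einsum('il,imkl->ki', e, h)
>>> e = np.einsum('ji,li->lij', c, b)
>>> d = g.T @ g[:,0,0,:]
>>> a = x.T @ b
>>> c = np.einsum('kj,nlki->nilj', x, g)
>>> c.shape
(23, 7, 5, 17)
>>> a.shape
(17, 5)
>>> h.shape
(5, 7, 3, 7)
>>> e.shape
(3, 5, 7)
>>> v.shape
(5, 5)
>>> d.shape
(7, 3, 5, 7)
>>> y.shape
(5, 23, 3, 5)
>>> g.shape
(23, 5, 3, 7)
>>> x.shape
(3, 17)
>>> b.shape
(3, 5)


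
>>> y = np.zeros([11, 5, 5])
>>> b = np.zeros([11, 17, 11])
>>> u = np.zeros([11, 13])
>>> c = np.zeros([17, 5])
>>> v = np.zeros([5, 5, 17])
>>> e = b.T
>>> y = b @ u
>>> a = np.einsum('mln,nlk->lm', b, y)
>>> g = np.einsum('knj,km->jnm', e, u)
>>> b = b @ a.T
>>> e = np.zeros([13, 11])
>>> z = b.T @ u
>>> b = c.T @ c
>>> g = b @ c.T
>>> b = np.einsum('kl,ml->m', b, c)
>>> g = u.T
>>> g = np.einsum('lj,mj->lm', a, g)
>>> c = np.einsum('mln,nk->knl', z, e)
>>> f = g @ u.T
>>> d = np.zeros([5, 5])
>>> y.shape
(11, 17, 13)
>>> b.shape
(17,)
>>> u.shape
(11, 13)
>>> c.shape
(11, 13, 17)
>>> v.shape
(5, 5, 17)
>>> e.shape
(13, 11)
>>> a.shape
(17, 11)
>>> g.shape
(17, 13)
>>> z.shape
(17, 17, 13)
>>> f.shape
(17, 11)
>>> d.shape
(5, 5)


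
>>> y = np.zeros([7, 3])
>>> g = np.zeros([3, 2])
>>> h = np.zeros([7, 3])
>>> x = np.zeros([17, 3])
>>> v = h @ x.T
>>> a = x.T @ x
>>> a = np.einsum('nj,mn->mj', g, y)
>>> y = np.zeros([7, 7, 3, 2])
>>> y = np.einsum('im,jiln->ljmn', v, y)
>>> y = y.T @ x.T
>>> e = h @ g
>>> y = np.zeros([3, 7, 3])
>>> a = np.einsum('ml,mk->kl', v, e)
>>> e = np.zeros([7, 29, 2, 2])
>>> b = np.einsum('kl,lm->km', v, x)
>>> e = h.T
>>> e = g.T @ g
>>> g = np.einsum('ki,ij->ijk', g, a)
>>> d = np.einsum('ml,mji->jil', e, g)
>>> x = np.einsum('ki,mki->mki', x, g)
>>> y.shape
(3, 7, 3)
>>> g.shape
(2, 17, 3)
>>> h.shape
(7, 3)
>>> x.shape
(2, 17, 3)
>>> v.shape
(7, 17)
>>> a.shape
(2, 17)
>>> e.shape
(2, 2)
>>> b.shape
(7, 3)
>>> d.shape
(17, 3, 2)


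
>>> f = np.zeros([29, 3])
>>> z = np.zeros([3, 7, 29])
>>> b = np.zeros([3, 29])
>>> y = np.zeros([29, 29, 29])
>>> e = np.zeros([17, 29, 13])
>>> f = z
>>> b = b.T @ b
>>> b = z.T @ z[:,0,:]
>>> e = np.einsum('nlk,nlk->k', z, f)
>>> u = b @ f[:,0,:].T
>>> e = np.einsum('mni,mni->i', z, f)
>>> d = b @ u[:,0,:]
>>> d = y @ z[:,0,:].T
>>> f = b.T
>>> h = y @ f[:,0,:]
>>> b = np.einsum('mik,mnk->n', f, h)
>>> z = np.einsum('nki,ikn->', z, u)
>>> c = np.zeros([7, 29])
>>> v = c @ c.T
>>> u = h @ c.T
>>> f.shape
(29, 7, 29)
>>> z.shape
()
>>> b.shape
(29,)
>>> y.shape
(29, 29, 29)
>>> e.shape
(29,)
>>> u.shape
(29, 29, 7)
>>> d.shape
(29, 29, 3)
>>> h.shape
(29, 29, 29)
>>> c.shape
(7, 29)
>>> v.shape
(7, 7)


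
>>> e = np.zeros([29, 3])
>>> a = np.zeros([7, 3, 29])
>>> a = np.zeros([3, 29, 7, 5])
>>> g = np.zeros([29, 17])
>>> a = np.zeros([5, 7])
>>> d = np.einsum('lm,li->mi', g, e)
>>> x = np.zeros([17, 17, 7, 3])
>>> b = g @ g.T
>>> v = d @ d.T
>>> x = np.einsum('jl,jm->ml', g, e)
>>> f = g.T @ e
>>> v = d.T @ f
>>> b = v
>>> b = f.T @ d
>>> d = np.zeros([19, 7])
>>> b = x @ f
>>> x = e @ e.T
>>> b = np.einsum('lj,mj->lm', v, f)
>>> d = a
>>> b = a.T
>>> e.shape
(29, 3)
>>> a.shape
(5, 7)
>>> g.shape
(29, 17)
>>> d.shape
(5, 7)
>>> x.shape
(29, 29)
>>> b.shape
(7, 5)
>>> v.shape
(3, 3)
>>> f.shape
(17, 3)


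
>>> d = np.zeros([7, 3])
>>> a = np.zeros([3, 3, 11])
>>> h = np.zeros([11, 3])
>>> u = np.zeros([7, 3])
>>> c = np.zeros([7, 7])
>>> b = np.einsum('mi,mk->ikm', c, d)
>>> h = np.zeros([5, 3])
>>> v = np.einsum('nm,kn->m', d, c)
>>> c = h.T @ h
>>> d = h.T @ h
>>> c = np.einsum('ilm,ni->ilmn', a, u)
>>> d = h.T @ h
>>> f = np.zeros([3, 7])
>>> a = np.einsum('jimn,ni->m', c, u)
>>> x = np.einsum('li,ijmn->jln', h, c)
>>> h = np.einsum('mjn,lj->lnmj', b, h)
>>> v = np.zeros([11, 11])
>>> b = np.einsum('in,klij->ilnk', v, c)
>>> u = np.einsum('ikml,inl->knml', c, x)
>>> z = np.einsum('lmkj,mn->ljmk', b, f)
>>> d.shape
(3, 3)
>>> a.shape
(11,)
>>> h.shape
(5, 7, 7, 3)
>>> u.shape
(3, 5, 11, 7)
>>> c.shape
(3, 3, 11, 7)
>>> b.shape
(11, 3, 11, 3)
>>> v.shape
(11, 11)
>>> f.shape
(3, 7)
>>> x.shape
(3, 5, 7)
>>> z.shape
(11, 3, 3, 11)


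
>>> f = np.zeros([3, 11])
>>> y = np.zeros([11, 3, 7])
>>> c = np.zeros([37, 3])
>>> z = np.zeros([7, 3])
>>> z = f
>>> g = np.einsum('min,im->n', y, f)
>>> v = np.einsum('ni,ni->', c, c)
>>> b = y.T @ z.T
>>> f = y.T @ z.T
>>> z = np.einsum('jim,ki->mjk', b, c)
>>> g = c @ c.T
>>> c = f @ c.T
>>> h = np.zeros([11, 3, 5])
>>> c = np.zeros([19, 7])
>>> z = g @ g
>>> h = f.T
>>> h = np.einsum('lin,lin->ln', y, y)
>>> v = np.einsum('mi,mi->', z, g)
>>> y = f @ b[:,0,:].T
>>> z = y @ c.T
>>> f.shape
(7, 3, 3)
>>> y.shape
(7, 3, 7)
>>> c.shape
(19, 7)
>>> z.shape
(7, 3, 19)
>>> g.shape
(37, 37)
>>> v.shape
()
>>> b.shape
(7, 3, 3)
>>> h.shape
(11, 7)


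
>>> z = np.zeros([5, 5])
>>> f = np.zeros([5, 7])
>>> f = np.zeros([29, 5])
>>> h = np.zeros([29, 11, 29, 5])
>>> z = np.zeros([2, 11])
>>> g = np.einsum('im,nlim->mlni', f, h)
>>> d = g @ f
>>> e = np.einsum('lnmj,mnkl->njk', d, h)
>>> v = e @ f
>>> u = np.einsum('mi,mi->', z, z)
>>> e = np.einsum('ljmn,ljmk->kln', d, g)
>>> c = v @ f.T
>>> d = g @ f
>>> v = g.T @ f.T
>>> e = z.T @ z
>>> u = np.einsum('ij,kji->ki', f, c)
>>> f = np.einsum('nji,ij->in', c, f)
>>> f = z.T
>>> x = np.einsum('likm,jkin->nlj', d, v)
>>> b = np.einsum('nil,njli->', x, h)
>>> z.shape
(2, 11)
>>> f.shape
(11, 2)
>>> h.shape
(29, 11, 29, 5)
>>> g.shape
(5, 11, 29, 29)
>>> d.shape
(5, 11, 29, 5)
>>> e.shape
(11, 11)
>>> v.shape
(29, 29, 11, 29)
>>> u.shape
(11, 29)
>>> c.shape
(11, 5, 29)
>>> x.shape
(29, 5, 29)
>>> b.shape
()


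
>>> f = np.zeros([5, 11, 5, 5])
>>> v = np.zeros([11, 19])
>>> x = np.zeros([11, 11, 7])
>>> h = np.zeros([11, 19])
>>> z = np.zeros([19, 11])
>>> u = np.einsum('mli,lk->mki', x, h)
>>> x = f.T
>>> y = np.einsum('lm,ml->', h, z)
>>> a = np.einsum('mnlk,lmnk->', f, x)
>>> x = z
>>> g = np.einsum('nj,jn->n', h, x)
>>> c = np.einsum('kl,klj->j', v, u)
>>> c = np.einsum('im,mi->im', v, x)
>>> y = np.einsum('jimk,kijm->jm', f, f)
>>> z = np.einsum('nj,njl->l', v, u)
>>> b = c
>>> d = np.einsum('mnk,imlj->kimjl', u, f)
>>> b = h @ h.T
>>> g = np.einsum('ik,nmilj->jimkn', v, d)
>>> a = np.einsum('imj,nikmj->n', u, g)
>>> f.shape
(5, 11, 5, 5)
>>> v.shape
(11, 19)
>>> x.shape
(19, 11)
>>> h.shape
(11, 19)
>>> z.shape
(7,)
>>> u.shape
(11, 19, 7)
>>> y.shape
(5, 5)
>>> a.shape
(5,)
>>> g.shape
(5, 11, 5, 19, 7)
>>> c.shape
(11, 19)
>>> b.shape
(11, 11)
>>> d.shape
(7, 5, 11, 5, 5)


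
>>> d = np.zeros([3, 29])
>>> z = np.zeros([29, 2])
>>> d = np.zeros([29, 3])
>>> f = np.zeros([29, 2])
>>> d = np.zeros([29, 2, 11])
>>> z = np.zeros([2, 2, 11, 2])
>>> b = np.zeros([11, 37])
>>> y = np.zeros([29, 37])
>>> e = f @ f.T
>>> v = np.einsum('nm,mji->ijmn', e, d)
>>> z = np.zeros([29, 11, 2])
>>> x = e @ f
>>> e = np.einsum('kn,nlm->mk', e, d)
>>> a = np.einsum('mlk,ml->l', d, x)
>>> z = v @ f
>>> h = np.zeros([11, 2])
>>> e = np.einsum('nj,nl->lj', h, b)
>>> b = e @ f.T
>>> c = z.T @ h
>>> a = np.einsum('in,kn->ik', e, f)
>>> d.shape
(29, 2, 11)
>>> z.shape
(11, 2, 29, 2)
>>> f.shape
(29, 2)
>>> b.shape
(37, 29)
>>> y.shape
(29, 37)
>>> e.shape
(37, 2)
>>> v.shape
(11, 2, 29, 29)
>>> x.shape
(29, 2)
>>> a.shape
(37, 29)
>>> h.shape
(11, 2)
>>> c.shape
(2, 29, 2, 2)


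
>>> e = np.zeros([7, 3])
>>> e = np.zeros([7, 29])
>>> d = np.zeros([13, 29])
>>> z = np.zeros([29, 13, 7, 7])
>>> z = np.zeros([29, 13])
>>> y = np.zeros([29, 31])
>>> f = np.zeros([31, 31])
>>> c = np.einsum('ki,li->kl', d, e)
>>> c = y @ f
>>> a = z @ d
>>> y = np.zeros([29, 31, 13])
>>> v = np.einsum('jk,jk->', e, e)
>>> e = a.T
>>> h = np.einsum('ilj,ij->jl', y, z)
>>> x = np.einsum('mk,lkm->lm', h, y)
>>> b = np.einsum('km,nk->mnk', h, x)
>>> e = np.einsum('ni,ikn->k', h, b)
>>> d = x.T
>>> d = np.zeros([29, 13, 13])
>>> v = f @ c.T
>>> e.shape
(29,)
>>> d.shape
(29, 13, 13)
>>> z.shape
(29, 13)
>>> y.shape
(29, 31, 13)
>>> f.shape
(31, 31)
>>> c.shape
(29, 31)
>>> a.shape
(29, 29)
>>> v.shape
(31, 29)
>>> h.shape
(13, 31)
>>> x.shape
(29, 13)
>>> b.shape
(31, 29, 13)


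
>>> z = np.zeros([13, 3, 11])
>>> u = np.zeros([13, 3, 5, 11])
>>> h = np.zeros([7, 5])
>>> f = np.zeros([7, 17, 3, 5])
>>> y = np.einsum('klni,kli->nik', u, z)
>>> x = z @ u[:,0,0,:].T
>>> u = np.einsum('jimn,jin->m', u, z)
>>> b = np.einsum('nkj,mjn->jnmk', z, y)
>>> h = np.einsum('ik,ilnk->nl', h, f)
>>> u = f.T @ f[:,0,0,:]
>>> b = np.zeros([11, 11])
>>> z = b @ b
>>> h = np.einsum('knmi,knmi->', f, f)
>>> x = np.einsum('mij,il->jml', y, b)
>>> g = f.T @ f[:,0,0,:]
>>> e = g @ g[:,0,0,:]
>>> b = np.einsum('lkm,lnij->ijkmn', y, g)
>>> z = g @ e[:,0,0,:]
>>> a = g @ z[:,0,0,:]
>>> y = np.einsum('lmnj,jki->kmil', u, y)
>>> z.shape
(5, 3, 17, 5)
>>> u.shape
(5, 3, 17, 5)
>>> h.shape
()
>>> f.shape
(7, 17, 3, 5)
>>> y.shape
(11, 3, 13, 5)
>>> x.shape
(13, 5, 11)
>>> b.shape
(17, 5, 11, 13, 3)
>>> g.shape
(5, 3, 17, 5)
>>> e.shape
(5, 3, 17, 5)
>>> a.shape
(5, 3, 17, 5)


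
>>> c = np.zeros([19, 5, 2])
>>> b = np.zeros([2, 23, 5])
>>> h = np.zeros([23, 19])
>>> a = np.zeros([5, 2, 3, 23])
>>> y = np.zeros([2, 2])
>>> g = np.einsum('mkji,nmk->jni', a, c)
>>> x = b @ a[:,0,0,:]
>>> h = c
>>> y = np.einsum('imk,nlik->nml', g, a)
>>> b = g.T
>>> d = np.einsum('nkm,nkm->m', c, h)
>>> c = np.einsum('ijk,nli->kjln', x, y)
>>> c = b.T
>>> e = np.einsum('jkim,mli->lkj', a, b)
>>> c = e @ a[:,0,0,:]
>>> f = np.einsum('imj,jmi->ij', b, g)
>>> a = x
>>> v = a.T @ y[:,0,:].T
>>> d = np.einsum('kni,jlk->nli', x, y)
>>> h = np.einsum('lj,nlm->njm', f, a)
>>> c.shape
(19, 2, 23)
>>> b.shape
(23, 19, 3)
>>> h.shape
(2, 3, 23)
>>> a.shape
(2, 23, 23)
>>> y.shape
(5, 19, 2)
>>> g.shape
(3, 19, 23)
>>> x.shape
(2, 23, 23)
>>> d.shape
(23, 19, 23)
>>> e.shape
(19, 2, 5)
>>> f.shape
(23, 3)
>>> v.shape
(23, 23, 5)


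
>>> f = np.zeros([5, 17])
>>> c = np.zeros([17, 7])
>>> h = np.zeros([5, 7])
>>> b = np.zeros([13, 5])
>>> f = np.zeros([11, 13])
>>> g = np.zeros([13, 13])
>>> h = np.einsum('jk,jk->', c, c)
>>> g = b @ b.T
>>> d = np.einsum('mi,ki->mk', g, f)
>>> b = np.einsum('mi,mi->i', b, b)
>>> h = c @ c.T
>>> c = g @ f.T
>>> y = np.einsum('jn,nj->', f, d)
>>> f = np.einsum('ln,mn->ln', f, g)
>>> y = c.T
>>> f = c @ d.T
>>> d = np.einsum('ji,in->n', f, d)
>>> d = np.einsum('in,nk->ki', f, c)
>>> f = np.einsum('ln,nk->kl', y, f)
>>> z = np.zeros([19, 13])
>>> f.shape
(13, 11)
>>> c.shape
(13, 11)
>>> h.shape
(17, 17)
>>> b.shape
(5,)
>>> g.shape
(13, 13)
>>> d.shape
(11, 13)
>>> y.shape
(11, 13)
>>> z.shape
(19, 13)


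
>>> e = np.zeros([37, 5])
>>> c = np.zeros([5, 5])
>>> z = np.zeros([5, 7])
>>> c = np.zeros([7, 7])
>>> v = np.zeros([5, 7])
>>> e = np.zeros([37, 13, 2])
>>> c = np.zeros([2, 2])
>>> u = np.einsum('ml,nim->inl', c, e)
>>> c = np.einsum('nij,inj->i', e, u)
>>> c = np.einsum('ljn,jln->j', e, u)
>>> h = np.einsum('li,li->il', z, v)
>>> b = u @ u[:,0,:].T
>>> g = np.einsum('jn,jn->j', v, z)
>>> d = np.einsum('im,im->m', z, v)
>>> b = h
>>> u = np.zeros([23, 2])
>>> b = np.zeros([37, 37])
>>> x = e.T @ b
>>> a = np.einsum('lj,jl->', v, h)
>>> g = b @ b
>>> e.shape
(37, 13, 2)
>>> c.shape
(13,)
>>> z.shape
(5, 7)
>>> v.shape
(5, 7)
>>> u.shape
(23, 2)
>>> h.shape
(7, 5)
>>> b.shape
(37, 37)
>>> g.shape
(37, 37)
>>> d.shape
(7,)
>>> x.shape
(2, 13, 37)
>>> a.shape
()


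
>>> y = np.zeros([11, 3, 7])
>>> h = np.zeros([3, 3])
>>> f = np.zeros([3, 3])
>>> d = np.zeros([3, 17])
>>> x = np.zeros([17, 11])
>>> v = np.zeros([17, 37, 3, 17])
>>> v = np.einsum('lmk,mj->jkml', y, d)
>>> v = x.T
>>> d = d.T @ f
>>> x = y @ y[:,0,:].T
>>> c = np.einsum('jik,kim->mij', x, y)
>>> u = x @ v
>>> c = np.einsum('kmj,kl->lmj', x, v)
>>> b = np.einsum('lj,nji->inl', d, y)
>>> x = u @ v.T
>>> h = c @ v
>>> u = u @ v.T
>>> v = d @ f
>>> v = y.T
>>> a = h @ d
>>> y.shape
(11, 3, 7)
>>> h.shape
(17, 3, 17)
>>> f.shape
(3, 3)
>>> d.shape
(17, 3)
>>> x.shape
(11, 3, 11)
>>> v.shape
(7, 3, 11)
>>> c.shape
(17, 3, 11)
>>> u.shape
(11, 3, 11)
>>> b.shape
(7, 11, 17)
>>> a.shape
(17, 3, 3)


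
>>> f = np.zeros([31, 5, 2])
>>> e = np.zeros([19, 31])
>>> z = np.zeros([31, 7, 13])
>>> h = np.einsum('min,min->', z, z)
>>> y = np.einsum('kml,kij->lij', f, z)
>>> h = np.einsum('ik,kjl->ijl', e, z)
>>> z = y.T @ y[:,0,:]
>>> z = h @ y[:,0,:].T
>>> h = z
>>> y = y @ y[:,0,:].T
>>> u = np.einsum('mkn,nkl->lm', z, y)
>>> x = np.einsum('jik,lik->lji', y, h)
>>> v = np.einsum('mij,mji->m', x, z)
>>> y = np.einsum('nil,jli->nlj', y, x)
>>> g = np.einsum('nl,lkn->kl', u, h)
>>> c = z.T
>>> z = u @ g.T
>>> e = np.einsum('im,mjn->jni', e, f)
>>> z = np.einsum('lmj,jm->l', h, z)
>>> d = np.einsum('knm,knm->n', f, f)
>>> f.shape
(31, 5, 2)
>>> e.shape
(5, 2, 19)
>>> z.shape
(19,)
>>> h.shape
(19, 7, 2)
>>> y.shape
(2, 2, 19)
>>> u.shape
(2, 19)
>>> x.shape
(19, 2, 7)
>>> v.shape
(19,)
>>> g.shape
(7, 19)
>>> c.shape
(2, 7, 19)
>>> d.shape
(5,)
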